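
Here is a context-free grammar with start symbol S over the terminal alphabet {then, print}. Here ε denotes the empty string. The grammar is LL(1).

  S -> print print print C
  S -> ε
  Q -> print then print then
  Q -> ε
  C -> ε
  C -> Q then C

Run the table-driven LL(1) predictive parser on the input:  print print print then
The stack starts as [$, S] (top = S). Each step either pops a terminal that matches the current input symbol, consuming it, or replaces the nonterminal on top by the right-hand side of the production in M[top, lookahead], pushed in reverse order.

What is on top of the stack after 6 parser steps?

step 1: stack=$ S  input=print print print then $  — expand S -> print print print C
step 2: stack=$ C print print print  input=print print print then $  — match print
step 3: stack=$ C print print  input=print print then $  — match print
step 4: stack=$ C print  input=print then $  — match print
step 5: stack=$ C  input=then $  — expand C -> Q then C
step 6: stack=$ C then Q  input=then $  — expand Q -> ε
Stack after step 6: $ C then (top = then).

then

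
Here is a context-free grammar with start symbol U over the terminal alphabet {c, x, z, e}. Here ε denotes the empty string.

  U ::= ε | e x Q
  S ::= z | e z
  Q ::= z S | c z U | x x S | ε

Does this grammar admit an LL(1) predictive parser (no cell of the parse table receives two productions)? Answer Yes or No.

FIRST(U) = {ε, e}
FIRST(S) = {e, z}
FIRST(Q) = {ε, c, x, z}
FOLLOW(U) = {$}
FOLLOW(S) = {$}
FOLLOW(Q) = {$}
Each cell of M receives at most one production.

Yes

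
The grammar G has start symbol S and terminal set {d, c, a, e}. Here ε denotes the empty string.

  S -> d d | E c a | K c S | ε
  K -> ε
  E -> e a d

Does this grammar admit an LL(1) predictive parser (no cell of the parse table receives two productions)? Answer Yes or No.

Yes

FIRST(S) = {ε, c, d, e}
FIRST(K) = {ε}
FIRST(E) = {e}
FOLLOW(S) = {$}
FOLLOW(K) = {c}
FOLLOW(E) = {c}
Each cell of M receives at most one production.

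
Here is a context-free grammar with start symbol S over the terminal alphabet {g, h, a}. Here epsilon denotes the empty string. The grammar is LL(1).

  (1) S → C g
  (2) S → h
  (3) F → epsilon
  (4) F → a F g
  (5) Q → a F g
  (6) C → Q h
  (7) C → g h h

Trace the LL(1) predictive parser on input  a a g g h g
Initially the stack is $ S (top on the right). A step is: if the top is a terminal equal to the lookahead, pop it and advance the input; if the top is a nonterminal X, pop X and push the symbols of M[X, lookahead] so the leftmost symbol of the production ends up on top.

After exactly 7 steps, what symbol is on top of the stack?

step 1: stack=$ S  input=a a g g h g $  — expand S → C g
step 2: stack=$ g C  input=a a g g h g $  — expand C → Q h
step 3: stack=$ g h Q  input=a a g g h g $  — expand Q → a F g
step 4: stack=$ g h g F a  input=a a g g h g $  — match a
step 5: stack=$ g h g F  input=a g g h g $  — expand F → a F g
step 6: stack=$ g h g g F a  input=a g g h g $  — match a
step 7: stack=$ g h g g F  input=g g h g $  — expand F → epsilon
Stack after step 7: $ g h g g (top = g).

g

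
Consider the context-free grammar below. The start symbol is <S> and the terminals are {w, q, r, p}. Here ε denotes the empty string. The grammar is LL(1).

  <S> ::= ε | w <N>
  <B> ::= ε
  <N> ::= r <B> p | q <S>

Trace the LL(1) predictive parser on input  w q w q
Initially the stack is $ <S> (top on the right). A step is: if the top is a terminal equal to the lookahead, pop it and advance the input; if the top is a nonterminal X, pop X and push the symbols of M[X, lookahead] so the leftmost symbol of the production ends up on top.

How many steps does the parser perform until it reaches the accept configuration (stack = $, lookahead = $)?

step 1: stack=$ <S>  input=w q w q $  — expand <S> ::= w <N>
step 2: stack=$ <N> w  input=w q w q $  — match w
step 3: stack=$ <N>  input=q w q $  — expand <N> ::= q <S>
step 4: stack=$ <S> q  input=q w q $  — match q
step 5: stack=$ <S>  input=w q $  — expand <S> ::= w <N>
step 6: stack=$ <N> w  input=w q $  — match w
step 7: stack=$ <N>  input=q $  — expand <N> ::= q <S>
step 8: stack=$ <S> q  input=q $  — match q
step 9: stack=$ <S>  input=$  — expand <S> ::= ε
Accept reached after 9 steps.

9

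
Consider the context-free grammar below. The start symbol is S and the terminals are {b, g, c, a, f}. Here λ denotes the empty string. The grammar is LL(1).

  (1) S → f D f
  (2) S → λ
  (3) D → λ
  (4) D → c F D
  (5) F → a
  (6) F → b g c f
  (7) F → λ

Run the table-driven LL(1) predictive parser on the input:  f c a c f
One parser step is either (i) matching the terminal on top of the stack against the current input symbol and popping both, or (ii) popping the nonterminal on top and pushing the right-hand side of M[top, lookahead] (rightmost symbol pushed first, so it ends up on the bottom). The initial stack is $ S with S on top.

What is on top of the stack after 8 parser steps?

F

     Stack      Input        Action
  1  $ S        f c a c f $  expand S → f D f
  2  $ f D f    f c a c f $  match f
  3  $ f D      c a c f $    expand D → c F D
  4  $ f D F c  c a c f $    match c
  5  $ f D F    a c f $      expand F → a
  6  $ f D a    a c f $      match a
  7  $ f D      c f $        expand D → c F D
  8  $ f D F c  c f $        match c
Stack after step 8: $ f D F (top = F).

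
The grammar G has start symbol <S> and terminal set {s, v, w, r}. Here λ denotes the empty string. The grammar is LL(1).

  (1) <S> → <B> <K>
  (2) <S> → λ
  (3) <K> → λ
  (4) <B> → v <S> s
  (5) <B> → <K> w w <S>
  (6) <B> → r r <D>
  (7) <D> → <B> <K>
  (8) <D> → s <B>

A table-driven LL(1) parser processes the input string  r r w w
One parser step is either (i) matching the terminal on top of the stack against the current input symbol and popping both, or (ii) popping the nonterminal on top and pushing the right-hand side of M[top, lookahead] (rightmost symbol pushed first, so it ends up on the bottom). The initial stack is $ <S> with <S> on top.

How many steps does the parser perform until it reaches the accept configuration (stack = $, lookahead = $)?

12

step 1: stack=$ <S>  input=r r w w $  — expand <S> → <B> <K>
step 2: stack=$ <K> <B>  input=r r w w $  — expand <B> → r r <D>
step 3: stack=$ <K> <D> r r  input=r r w w $  — match r
step 4: stack=$ <K> <D> r  input=r w w $  — match r
step 5: stack=$ <K> <D>  input=w w $  — expand <D> → <B> <K>
step 6: stack=$ <K> <K> <B>  input=w w $  — expand <B> → <K> w w <S>
step 7: stack=$ <K> <K> <S> w w <K>  input=w w $  — expand <K> → λ
step 8: stack=$ <K> <K> <S> w w  input=w w $  — match w
step 9: stack=$ <K> <K> <S> w  input=w $  — match w
step 10: stack=$ <K> <K> <S>  input=$  — expand <S> → λ
step 11: stack=$ <K> <K>  input=$  — expand <K> → λ
step 12: stack=$ <K>  input=$  — expand <K> → λ
Accept reached after 12 steps.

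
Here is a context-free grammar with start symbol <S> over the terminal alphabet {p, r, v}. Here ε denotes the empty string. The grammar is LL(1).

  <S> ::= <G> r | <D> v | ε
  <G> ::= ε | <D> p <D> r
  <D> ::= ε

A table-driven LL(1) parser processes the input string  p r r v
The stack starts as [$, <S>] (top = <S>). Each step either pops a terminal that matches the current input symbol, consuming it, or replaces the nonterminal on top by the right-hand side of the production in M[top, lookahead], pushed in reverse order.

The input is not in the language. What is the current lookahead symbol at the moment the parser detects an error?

step 1: stack=$ <S>  input=p r r v $  — expand <S> ::= <G> r
step 2: stack=$ r <G>  input=p r r v $  — expand <G> ::= <D> p <D> r
step 3: stack=$ r r <D> p <D>  input=p r r v $  — expand <D> ::= ε
step 4: stack=$ r r <D> p  input=p r r v $  — match p
step 5: stack=$ r r <D>  input=r r v $  — expand <D> ::= ε
step 6: stack=$ r r  input=r r v $  — match r
step 7: stack=$ r  input=r v $  — match r
step 8: stack=$  input=v $  — error: stack empty but input remains

v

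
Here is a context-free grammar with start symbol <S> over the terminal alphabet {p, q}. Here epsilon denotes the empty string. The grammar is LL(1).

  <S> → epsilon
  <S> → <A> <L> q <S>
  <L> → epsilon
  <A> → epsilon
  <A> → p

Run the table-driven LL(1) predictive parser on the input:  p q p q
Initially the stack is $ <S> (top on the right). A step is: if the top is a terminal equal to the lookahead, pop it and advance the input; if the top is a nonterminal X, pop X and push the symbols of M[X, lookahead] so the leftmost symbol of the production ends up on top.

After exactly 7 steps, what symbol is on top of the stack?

p

step 1: stack=$ <S>  input=p q p q $  — expand <S> → <A> <L> q <S>
step 2: stack=$ <S> q <L> <A>  input=p q p q $  — expand <A> → p
step 3: stack=$ <S> q <L> p  input=p q p q $  — match p
step 4: stack=$ <S> q <L>  input=q p q $  — expand <L> → epsilon
step 5: stack=$ <S> q  input=q p q $  — match q
step 6: stack=$ <S>  input=p q $  — expand <S> → <A> <L> q <S>
step 7: stack=$ <S> q <L> <A>  input=p q $  — expand <A> → p
Stack after step 7: $ <S> q <L> p (top = p).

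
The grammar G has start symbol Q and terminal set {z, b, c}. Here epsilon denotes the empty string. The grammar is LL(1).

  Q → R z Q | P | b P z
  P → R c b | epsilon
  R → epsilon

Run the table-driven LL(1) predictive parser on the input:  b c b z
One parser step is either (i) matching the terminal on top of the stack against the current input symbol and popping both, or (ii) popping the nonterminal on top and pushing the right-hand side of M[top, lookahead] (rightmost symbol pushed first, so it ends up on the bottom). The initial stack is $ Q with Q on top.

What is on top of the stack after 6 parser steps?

z

     Stack      Input      Action
  1  $ Q        b c b z $  expand Q → b P z
  2  $ z P b    b c b z $  match b
  3  $ z P      c b z $    expand P → R c b
  4  $ z b c R  c b z $    expand R → epsilon
  5  $ z b c    c b z $    match c
  6  $ z b      b z $      match b
Stack after step 6: $ z (top = z).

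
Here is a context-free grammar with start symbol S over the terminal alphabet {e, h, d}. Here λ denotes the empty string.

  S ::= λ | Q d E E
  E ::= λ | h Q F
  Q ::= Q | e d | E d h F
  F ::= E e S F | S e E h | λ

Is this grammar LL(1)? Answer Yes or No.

FIRST(S) = {λ, d, e, h}
FIRST(E) = {λ, h}
FIRST(Q) = {d, e, h}
FIRST(F) = {λ, d, e, h}
FOLLOW(S) = {$, d, e, h}
FOLLOW(E) = {$, d, e, h}
FOLLOW(Q) = {$, d, e, h}
FOLLOW(F) = {$, d, e, h}
Cell M[E, h] receives both E ::= λ and E ::= h Q F — the grammar is not LL(1).

No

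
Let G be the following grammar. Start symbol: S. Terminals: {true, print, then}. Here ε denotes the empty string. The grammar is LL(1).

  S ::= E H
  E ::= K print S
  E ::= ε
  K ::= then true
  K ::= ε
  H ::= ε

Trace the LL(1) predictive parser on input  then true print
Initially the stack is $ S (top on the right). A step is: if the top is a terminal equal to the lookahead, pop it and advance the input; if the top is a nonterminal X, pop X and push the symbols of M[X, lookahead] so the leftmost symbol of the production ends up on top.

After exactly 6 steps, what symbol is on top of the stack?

     Stack                  Input              Action
  1  $ S                    then true print $  expand S ::= E H
  2  $ H E                  then true print $  expand E ::= K print S
  3  $ H S print K          then true print $  expand K ::= then true
  4  $ H S print true then  then true print $  match then
  5  $ H S print true       true print $       match true
  6  $ H S print            print $            match print
Stack after step 6: $ H S (top = S).

S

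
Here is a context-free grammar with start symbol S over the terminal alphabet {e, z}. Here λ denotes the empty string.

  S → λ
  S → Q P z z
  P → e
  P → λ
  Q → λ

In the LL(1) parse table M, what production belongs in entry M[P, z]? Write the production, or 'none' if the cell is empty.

P → λ

FIRST(P): from P→e we get {e}; from P→λ we get {λ}. So FIRST(P) = {λ, e}.
FIRST(Q): from Q→λ we get {λ}. So FIRST(Q) = {λ}.
FIRST(S): from S→λ we get {λ}; from S→Q P z z we get {e, z}. So FIRST(S) = {λ, e, z}.
FOLLOW(S) includes $ since S is the start symbol.
FOLLOW(P): in S→Q P z z, P is followed by z z with FIRST {z}. Thus FOLLOW(P) = {z}.
For P → e: FIRST(e) = {e}, so it goes in M[P, t] for t ∈ {e}.
For P → λ: FIRST(λ) = {λ}, so it goes in M[P, t] for t ∈ {}; since λ ∈ FIRST, also for every t ∈ FOLLOW(P) = {z}.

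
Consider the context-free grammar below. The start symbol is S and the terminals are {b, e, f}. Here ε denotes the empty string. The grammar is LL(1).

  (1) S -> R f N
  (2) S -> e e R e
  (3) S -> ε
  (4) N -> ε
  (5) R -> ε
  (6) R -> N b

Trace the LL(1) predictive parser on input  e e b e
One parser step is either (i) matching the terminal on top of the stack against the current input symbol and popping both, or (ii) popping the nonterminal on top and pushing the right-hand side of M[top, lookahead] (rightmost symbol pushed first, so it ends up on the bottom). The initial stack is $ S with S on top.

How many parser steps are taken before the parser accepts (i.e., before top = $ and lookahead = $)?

7

     Stack      Input      Action
  1  $ S        e e b e $  expand S -> e e R e
  2  $ e R e e  e e b e $  match e
  3  $ e R e    e b e $    match e
  4  $ e R      b e $      expand R -> N b
  5  $ e b N    b e $      expand N -> ε
  6  $ e b      b e $      match b
  7  $ e        e $        match e
Accept reached after 7 steps.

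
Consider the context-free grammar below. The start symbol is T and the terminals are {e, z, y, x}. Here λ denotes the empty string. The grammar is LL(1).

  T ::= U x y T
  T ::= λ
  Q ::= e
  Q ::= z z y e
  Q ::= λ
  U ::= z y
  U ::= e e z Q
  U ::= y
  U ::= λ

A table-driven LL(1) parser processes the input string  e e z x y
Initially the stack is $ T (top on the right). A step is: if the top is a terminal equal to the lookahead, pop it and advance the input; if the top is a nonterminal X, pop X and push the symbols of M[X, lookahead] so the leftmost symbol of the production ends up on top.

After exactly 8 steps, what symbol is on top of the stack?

step 1: stack=$ T  input=e e z x y $  — expand T ::= U x y T
step 2: stack=$ T y x U  input=e e z x y $  — expand U ::= e e z Q
step 3: stack=$ T y x Q z e e  input=e e z x y $  — match e
step 4: stack=$ T y x Q z e  input=e z x y $  — match e
step 5: stack=$ T y x Q z  input=z x y $  — match z
step 6: stack=$ T y x Q  input=x y $  — expand Q ::= λ
step 7: stack=$ T y x  input=x y $  — match x
step 8: stack=$ T y  input=y $  — match y
Stack after step 8: $ T (top = T).

T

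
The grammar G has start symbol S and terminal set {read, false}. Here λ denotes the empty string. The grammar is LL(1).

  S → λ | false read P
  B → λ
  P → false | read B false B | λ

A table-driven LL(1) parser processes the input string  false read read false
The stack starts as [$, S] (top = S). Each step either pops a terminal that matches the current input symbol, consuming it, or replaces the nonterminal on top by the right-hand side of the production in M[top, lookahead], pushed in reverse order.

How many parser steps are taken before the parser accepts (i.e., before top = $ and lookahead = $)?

8

step 1: stack=$ S  input=false read read false $  — expand S → false read P
step 2: stack=$ P read false  input=false read read false $  — match false
step 3: stack=$ P read  input=read read false $  — match read
step 4: stack=$ P  input=read false $  — expand P → read B false B
step 5: stack=$ B false B read  input=read false $  — match read
step 6: stack=$ B false B  input=false $  — expand B → λ
step 7: stack=$ B false  input=false $  — match false
step 8: stack=$ B  input=$  — expand B → λ
Accept reached after 8 steps.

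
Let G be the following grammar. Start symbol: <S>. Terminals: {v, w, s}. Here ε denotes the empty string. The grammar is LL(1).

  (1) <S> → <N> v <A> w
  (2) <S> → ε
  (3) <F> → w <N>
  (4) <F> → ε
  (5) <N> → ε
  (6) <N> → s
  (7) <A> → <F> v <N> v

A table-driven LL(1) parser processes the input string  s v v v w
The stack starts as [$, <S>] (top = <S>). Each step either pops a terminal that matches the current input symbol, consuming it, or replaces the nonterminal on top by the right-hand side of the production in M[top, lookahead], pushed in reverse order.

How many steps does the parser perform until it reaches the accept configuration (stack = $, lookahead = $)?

step 1: stack=$ <S>  input=s v v v w $  — expand <S> → <N> v <A> w
step 2: stack=$ w <A> v <N>  input=s v v v w $  — expand <N> → s
step 3: stack=$ w <A> v s  input=s v v v w $  — match s
step 4: stack=$ w <A> v  input=v v v w $  — match v
step 5: stack=$ w <A>  input=v v w $  — expand <A> → <F> v <N> v
step 6: stack=$ w v <N> v <F>  input=v v w $  — expand <F> → ε
step 7: stack=$ w v <N> v  input=v v w $  — match v
step 8: stack=$ w v <N>  input=v w $  — expand <N> → ε
step 9: stack=$ w v  input=v w $  — match v
step 10: stack=$ w  input=w $  — match w
Accept reached after 10 steps.

10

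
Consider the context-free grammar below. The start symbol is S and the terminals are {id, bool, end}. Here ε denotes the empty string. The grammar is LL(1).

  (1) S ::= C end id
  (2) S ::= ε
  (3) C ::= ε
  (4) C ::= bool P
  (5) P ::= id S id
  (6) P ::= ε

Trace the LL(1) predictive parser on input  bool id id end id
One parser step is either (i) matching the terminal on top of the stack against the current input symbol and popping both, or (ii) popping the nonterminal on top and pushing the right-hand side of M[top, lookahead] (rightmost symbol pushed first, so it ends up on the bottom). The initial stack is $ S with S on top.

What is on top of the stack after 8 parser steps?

id

step 1: stack=$ S  input=bool id id end id $  — expand S ::= C end id
step 2: stack=$ id end C  input=bool id id end id $  — expand C ::= bool P
step 3: stack=$ id end P bool  input=bool id id end id $  — match bool
step 4: stack=$ id end P  input=id id end id $  — expand P ::= id S id
step 5: stack=$ id end id S id  input=id id end id $  — match id
step 6: stack=$ id end id S  input=id end id $  — expand S ::= ε
step 7: stack=$ id end id  input=id end id $  — match id
step 8: stack=$ id end  input=end id $  — match end
Stack after step 8: $ id (top = id).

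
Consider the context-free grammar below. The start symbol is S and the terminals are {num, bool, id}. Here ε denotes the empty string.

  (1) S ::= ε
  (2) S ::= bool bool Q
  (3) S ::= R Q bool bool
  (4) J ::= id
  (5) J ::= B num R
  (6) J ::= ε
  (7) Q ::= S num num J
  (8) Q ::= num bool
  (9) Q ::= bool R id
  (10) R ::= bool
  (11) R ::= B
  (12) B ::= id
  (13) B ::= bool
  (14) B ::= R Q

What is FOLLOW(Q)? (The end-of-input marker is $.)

FIRST(S): from S::=ε we get {ε}; from S::=bool bool Q we get {bool}; from S::=R Q bool bool we get {bool, id}. So FIRST(S) = {ε, bool, id}.
FIRST(Q): from Q::=S num num J we get {bool, id, num}; from Q::=num bool we get {num}; from Q::=bool R id we get {bool}. So FIRST(Q) = {bool, id, num}.
FIRST(J): from J::=id we get {id}; from J::=B num R we get {bool, id}; from J::=ε we get {ε}. So FIRST(J) = {ε, bool, id}.
FIRST(R): from R::=bool we get {bool}; from R::=B we get {bool, id}. So FIRST(R) = {bool, id}.
FIRST(B): from B::=id we get {id}; from B::=bool we get {bool}; from B::=R Q we get {bool, id}. So FIRST(B) = {bool, id}.
FOLLOW(S) includes $ since S is the start symbol.
FOLLOW(S): in Q::=S num num J, S is followed by num num J with FIRST {num}. Thus FOLLOW(S) = {$, num}.
FOLLOW(J): in Q::=S num num J, the suffix after J is empty, so FOLLOW(J) ⊇ FOLLOW(Q) = {$, bool, id, num}. Thus FOLLOW(J) = {$, bool, id, num}.
FOLLOW(R): in S::=R Q bool bool, R is followed by Q bool bool with FIRST {bool, id, num}; in J::=B num R, the suffix after R is empty, so FOLLOW(R) ⊇ FOLLOW(J) = {$, bool, id, num}; in Q::=bool R id, R is followed by id with FIRST {id}; in B::=R Q, R is followed by Q with FIRST {bool, id, num}. Thus FOLLOW(R) = {$, bool, id, num}.
FOLLOW(B): in J::=B num R, B is followed by num R with FIRST {num}; in R::=B, the suffix after B is empty, so FOLLOW(B) ⊇ FOLLOW(R) = {$, bool, id, num}. Thus FOLLOW(B) = {$, bool, id, num}.
FOLLOW(Q): in S::=bool bool Q, the suffix after Q is empty, so FOLLOW(Q) ⊇ FOLLOW(S) = {$, num}; in S::=R Q bool bool, Q is followed by bool bool with FIRST {bool}; in B::=R Q, the suffix after Q is empty, so FOLLOW(Q) ⊇ FOLLOW(B) = {$, bool, id, num}. Thus FOLLOW(Q) = {$, bool, id, num}.

{$, bool, id, num}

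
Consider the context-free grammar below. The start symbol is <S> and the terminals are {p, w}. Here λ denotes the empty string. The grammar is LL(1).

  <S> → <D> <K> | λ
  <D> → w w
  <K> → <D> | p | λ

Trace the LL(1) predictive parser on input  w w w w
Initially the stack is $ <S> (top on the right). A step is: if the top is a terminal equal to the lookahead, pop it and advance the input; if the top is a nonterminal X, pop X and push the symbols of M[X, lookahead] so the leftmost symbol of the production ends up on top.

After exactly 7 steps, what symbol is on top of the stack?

step 1: stack=$ <S>  input=w w w w $  — expand <S> → <D> <K>
step 2: stack=$ <K> <D>  input=w w w w $  — expand <D> → w w
step 3: stack=$ <K> w w  input=w w w w $  — match w
step 4: stack=$ <K> w  input=w w w $  — match w
step 5: stack=$ <K>  input=w w $  — expand <K> → <D>
step 6: stack=$ <D>  input=w w $  — expand <D> → w w
step 7: stack=$ w w  input=w w $  — match w
Stack after step 7: $ w (top = w).

w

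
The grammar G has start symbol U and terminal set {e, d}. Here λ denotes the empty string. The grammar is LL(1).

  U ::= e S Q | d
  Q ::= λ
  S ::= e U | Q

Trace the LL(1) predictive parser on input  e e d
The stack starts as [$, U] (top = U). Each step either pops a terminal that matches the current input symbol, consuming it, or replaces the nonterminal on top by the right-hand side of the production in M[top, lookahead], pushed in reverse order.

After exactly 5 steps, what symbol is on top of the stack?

d

     Stack    Input    Action
  1  $ U      e e d $  expand U ::= e S Q
  2  $ Q S e  e e d $  match e
  3  $ Q S    e d $    expand S ::= e U
  4  $ Q U e  e d $    match e
  5  $ Q U    d $      expand U ::= d
Stack after step 5: $ Q d (top = d).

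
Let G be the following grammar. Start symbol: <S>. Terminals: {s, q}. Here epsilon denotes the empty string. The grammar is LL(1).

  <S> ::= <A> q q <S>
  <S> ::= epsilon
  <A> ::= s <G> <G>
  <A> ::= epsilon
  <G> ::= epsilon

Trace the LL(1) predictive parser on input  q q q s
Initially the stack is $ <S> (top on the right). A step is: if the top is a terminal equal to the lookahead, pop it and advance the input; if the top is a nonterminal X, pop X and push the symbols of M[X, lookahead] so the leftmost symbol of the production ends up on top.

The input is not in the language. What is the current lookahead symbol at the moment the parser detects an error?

step 1: stack=$ <S>  input=q q q s $  — expand <S> ::= <A> q q <S>
step 2: stack=$ <S> q q <A>  input=q q q s $  — expand <A> ::= epsilon
step 3: stack=$ <S> q q  input=q q q s $  — match q
step 4: stack=$ <S> q  input=q q s $  — match q
step 5: stack=$ <S>  input=q s $  — expand <S> ::= <A> q q <S>
step 6: stack=$ <S> q q <A>  input=q s $  — expand <A> ::= epsilon
step 7: stack=$ <S> q q  input=q s $  — match q
step 8: stack=$ <S> q  input=s $  — error: top is terminal q but lookahead is s

s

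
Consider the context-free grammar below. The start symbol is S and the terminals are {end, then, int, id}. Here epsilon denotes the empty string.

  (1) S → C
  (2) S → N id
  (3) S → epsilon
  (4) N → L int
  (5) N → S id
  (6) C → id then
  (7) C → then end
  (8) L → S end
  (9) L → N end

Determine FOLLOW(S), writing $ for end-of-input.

{$, end, id}

FIRST(C) = {id, then}
FIRST(S) = {epsilon, end, id, then}  (via C, N id)
FIRST(N) = {end, id, then}  (via L int, S id)
FIRST(L) = {end, id, then}  (via S end, N end)
FOLLOW(S) includes $ since S is the start symbol.
FOLLOW(S): in N→S id, S is followed by id with FIRST {id}; in L→S end, S is followed by end with FIRST {end}. Thus FOLLOW(S) = {$, end, id}.
FOLLOW(N): in S→N id, N is followed by id with FIRST {id}; in L→N end, N is followed by end with FIRST {end}. Thus FOLLOW(N) = {end, id}.
FOLLOW(C): in S→C, the suffix after C is empty, so FOLLOW(C) ⊇ FOLLOW(S) = {$, end, id}. Thus FOLLOW(C) = {$, end, id}.
FOLLOW(L): in N→L int, L is followed by int with FIRST {int}. Thus FOLLOW(L) = {int}.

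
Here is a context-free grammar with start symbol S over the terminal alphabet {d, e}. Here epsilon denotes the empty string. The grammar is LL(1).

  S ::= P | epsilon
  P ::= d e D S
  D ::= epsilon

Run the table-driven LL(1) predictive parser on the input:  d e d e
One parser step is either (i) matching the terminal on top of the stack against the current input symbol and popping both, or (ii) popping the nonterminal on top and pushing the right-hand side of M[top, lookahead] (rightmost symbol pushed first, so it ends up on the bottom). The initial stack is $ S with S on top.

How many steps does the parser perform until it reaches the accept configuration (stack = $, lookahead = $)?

      Stack      Input      Action
   1  $ S        d e d e $  expand S ::= P
   2  $ P        d e d e $  expand P ::= d e D S
   3  $ S D e d  d e d e $  match d
   4  $ S D e    e d e $    match e
   5  $ S D      d e $      expand D ::= epsilon
   6  $ S        d e $      expand S ::= P
   7  $ P        d e $      expand P ::= d e D S
   8  $ S D e d  d e $      match d
   9  $ S D e    e $        match e
  10  $ S D      $          expand D ::= epsilon
  11  $ S        $          expand S ::= epsilon
Accept reached after 11 steps.

11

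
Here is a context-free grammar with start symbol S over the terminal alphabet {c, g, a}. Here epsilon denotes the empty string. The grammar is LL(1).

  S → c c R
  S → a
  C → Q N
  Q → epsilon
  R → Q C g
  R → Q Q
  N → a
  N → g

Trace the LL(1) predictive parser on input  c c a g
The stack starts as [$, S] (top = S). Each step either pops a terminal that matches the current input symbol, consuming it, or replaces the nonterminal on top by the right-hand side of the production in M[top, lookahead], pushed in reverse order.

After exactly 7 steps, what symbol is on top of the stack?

     Stack    Input      Action
  1  $ S      c c a g $  expand S → c c R
  2  $ R c c  c c a g $  match c
  3  $ R c    c a g $    match c
  4  $ R      a g $      expand R → Q C g
  5  $ g C Q  a g $      expand Q → epsilon
  6  $ g C    a g $      expand C → Q N
  7  $ g N Q  a g $      expand Q → epsilon
Stack after step 7: $ g N (top = N).

N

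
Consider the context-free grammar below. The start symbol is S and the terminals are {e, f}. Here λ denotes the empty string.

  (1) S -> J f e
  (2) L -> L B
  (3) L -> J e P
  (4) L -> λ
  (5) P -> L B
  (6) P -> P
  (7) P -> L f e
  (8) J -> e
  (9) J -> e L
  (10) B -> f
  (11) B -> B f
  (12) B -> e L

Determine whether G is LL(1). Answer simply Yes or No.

No

FIRST(S) = {e}
FIRST(L) = {λ, e, f}
FIRST(P) = {e, f}
FIRST(J) = {e}
FIRST(B) = {e, f}
FOLLOW(S) = {$}
FOLLOW(L) = {e, f}
FOLLOW(P) = {e, f}
FOLLOW(J) = {e, f}
FOLLOW(B) = {e, f}
Cell M[B, e] receives both B -> B f and B -> e L — the grammar is not LL(1).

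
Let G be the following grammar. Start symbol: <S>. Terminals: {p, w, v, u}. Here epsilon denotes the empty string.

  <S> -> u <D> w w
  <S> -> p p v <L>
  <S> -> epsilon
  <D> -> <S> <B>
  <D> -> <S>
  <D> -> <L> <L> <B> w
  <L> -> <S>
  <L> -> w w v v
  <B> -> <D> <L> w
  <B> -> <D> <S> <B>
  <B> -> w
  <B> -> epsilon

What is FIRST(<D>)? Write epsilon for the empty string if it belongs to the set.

FIRST(<S>) = {epsilon, p, u}
FIRST(<L>) = {epsilon, p, u, w}  (via <S>)
FIRST(<D>) = {epsilon, p, u, w}  (via <S> <B>, <S>, <L> <L> <B> w)
FIRST(<B>) = {epsilon, p, u, w}  (via <D> <L> w, <D> <S> <B>)

{epsilon, p, u, w}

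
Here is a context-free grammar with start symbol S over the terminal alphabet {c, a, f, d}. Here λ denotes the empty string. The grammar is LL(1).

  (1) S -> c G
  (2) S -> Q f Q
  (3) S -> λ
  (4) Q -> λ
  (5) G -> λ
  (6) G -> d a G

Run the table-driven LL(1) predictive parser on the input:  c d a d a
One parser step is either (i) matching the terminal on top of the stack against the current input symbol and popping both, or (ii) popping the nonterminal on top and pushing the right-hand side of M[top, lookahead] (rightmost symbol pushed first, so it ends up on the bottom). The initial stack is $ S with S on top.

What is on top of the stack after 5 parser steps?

G

step 1: stack=$ S  input=c d a d a $  — expand S -> c G
step 2: stack=$ G c  input=c d a d a $  — match c
step 3: stack=$ G  input=d a d a $  — expand G -> d a G
step 4: stack=$ G a d  input=d a d a $  — match d
step 5: stack=$ G a  input=a d a $  — match a
Stack after step 5: $ G (top = G).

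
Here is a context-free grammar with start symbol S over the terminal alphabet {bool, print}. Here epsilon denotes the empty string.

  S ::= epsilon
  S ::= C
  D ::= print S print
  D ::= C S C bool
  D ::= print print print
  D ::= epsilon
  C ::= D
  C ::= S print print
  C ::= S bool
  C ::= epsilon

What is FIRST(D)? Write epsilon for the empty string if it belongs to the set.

FIRST(S) = {epsilon, bool, print}  (via C)
FIRST(D) = {epsilon, bool, print}  (via C S C bool)
FIRST(C) = {epsilon, bool, print}  (via D, S print print, S bool)

{epsilon, bool, print}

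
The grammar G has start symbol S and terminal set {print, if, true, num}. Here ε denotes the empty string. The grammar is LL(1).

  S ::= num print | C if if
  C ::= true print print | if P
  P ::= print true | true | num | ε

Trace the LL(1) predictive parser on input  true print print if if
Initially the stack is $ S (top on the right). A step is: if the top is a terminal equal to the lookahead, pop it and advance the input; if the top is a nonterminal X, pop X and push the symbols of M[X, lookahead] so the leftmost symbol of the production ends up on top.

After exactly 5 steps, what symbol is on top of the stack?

step 1: stack=$ S  input=true print print if if $  — expand S ::= C if if
step 2: stack=$ if if C  input=true print print if if $  — expand C ::= true print print
step 3: stack=$ if if print print true  input=true print print if if $  — match true
step 4: stack=$ if if print print  input=print print if if $  — match print
step 5: stack=$ if if print  input=print if if $  — match print
Stack after step 5: $ if if (top = if).

if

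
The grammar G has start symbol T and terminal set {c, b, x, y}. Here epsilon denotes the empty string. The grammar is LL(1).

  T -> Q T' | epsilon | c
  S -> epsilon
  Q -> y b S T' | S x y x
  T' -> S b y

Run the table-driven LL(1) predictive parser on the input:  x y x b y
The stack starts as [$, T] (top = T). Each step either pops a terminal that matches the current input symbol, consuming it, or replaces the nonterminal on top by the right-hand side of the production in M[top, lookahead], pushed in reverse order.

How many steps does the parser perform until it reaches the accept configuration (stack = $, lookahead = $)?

step 1: stack=$ T  input=x y x b y $  — expand T -> Q T'
step 2: stack=$ T' Q  input=x y x b y $  — expand Q -> S x y x
step 3: stack=$ T' x y x S  input=x y x b y $  — expand S -> epsilon
step 4: stack=$ T' x y x  input=x y x b y $  — match x
step 5: stack=$ T' x y  input=y x b y $  — match y
step 6: stack=$ T' x  input=x b y $  — match x
step 7: stack=$ T'  input=b y $  — expand T' -> S b y
step 8: stack=$ y b S  input=b y $  — expand S -> epsilon
step 9: stack=$ y b  input=b y $  — match b
step 10: stack=$ y  input=y $  — match y
Accept reached after 10 steps.

10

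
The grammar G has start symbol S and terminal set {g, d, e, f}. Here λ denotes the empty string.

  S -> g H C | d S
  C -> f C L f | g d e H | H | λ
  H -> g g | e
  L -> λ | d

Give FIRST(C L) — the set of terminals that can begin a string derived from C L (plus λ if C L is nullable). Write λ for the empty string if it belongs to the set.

{λ, d, e, f, g}

FIRST(S) = {d, g}
FIRST(H) = {e, g}
FIRST(L) = {λ, d}
FIRST(C) = {λ, e, f, g}  (via H)
FIRST(C L): take FIRST of each symbol in turn, carrying on past any symbol whose FIRST contains λ; result {λ, d, e, f, g}.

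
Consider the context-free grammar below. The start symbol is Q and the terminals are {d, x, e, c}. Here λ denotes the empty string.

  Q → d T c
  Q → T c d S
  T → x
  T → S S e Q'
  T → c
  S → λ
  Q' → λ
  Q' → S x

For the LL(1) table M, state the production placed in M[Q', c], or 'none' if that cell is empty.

Q' → λ

FIRST(S): from S→λ we get {λ}. So FIRST(S) = {λ}.
FIRST(T): from T→x we get {x}; from T→S S e Q' we get {e}; from T→c we get {c}. So FIRST(T) = {c, e, x}.
FIRST(Q'): from Q'→λ we get {λ}; from Q'→S x we get {x}. So FIRST(Q') = {λ, x}.
FIRST(Q): from Q→d T c we get {d}; from Q→T c d S we get {c, e, x}. So FIRST(Q) = {c, d, e, x}.
FOLLOW(Q) includes $ since Q is the start symbol.
FOLLOW(T): in Q→d T c, T is followed by c with FIRST {c}; in Q→T c d S, T is followed by c d S with FIRST {c}. Thus FOLLOW(T) = {c}.
FOLLOW(Q'): in T→S S e Q', the suffix after Q' is empty, so FOLLOW(Q') ⊇ FOLLOW(T) = {c}. Thus FOLLOW(Q') = {c}.
For Q' → λ: FIRST(λ) = {λ}, so it goes in M[Q', t] for t ∈ {}; since λ ∈ FIRST, also for every t ∈ FOLLOW(Q') = {c}.
For Q' → S x: FIRST(S x) = {x}, so it goes in M[Q', t] for t ∈ {x}.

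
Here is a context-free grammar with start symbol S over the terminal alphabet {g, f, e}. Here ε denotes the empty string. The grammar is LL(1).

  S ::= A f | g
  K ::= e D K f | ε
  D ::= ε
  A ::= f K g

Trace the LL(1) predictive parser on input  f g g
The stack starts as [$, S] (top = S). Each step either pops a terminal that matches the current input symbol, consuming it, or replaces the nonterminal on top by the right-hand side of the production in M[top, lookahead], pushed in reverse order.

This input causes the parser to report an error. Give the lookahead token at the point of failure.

g

step 1: stack=$ S  input=f g g $  — expand S ::= A f
step 2: stack=$ f A  input=f g g $  — expand A ::= f K g
step 3: stack=$ f g K f  input=f g g $  — match f
step 4: stack=$ f g K  input=g g $  — expand K ::= ε
step 5: stack=$ f g  input=g g $  — match g
step 6: stack=$ f  input=g $  — error: top is terminal f but lookahead is g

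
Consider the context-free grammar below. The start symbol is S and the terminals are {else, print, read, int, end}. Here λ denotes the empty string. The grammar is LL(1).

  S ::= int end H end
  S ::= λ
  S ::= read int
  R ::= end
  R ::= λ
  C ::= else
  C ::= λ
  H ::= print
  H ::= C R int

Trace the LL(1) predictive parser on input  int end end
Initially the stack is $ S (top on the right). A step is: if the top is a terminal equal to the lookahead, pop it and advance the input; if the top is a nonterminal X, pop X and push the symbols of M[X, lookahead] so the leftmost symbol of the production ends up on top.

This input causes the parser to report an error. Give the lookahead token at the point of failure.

step 1: stack=$ S  input=int end end $  — expand S ::= int end H end
step 2: stack=$ end H end int  input=int end end $  — match int
step 3: stack=$ end H end  input=end end $  — match end
step 4: stack=$ end H  input=end $  — expand H ::= C R int
step 5: stack=$ end int R C  input=end $  — expand C ::= λ
step 6: stack=$ end int R  input=end $  — expand R ::= end
step 7: stack=$ end int end  input=end $  — match end
step 8: stack=$ end int  input=$  — error: top is terminal int but lookahead is $

$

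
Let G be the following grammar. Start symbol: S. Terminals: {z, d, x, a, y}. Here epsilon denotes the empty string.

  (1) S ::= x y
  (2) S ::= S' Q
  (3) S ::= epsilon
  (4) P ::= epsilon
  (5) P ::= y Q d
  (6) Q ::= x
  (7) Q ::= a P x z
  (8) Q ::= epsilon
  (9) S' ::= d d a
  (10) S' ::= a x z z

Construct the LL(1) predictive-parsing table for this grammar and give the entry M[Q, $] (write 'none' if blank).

Q ::= epsilon

FIRST(P): from P::=epsilon we get {epsilon}; from P::=y Q d we get {y}. So FIRST(P) = {epsilon, y}.
FIRST(Q): from Q::=x we get {x}; from Q::=a P x z we get {a}; from Q::=epsilon we get {epsilon}. So FIRST(Q) = {epsilon, a, x}.
FIRST(S'): from S'::=d d a we get {d}; from S'::=a x z z we get {a}. So FIRST(S') = {a, d}.
FIRST(S): from S::=x y we get {x}; from S::=S' Q we get {a, d}; from S::=epsilon we get {epsilon}. So FIRST(S) = {epsilon, a, d, x}.
FOLLOW(S) includes $ since S is the start symbol.
FOLLOW(S): S appears on no right-hand side. Thus FOLLOW(S) = {$}.
FOLLOW(Q): in S::=S' Q, the suffix after Q is empty, so FOLLOW(Q) ⊇ FOLLOW(S) = {$}; in P::=y Q d, Q is followed by d with FIRST {d}. Thus FOLLOW(Q) = {$, d}.
For Q ::= x: FIRST(x) = {x}, so it goes in M[Q, t] for t ∈ {x}.
For Q ::= a P x z: FIRST(a P x z) = {a}, so it goes in M[Q, t] for t ∈ {a}.
For Q ::= epsilon: FIRST(epsilon) = {epsilon}, so it goes in M[Q, t] for t ∈ {}; since epsilon ∈ FIRST, also for every t ∈ FOLLOW(Q) = {$, d}.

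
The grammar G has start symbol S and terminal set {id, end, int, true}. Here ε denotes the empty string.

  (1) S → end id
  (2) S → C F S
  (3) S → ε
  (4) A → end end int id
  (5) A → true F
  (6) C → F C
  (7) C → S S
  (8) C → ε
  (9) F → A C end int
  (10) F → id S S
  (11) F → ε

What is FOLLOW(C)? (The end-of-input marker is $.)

{$, end, id, true}

FIRST(A): from A→end end int id we get {end}; from A→true F we get {true}. So FIRST(A) = {end, true}.
FIRST(F): from F→A C end int we get {end, true}; from F→id S S we get {id}; from F→ε we get {ε}. So FIRST(F) = {ε, end, id, true}.
FIRST(S): from S→end id we get {end}; from S→C F S we get {ε, end, id, true}; from S→ε we get {ε}. So FIRST(S) = {ε, end, id, true}.
FIRST(C): from C→F C we get {ε, end, id, true}; from C→S S we get {ε, end, id, true}; from C→ε we get {ε}. So FIRST(C) = {ε, end, id, true}.
FOLLOW(S) includes $ since S is the start symbol.
FOLLOW(A): in F→A C end int, A is followed by C end int with FIRST {end, id, true}. Thus FOLLOW(A) = {end, id, true}.
FOLLOW(S): in S→C F S, the suffix after S is empty (adds nothing new); in C→S S (occurrence 1), S is followed by S with FIRST {ε, end, id, true}; in C→S S (occurrence 1), the suffix after S is nullable, so FOLLOW(S) ⊇ FOLLOW(C) = {$, end, id, true}; in C→S S (occurrence 2), the suffix after S is empty, so FOLLOW(S) ⊇ FOLLOW(C) = {$, end, id, true}; in F→id S S (occurrence 1), S is followed by S with FIRST {ε, end, id, true}; in F→id S S (occurrence 1), the suffix after S is nullable, so FOLLOW(S) ⊇ FOLLOW(F) = {$, end, id, true}; in F→id S S (occurrence 2), the suffix after S is empty, so FOLLOW(S) ⊇ FOLLOW(F) = {$, end, id, true}. Thus FOLLOW(S) = {$, end, id, true}.
FOLLOW(C): in S→C F S, C is followed by F S with FIRST {ε, end, id, true}; in S→C F S, the suffix after C is nullable, so FOLLOW(C) ⊇ FOLLOW(S) = {$, end, id, true}; in C→F C, the suffix after C is empty (adds nothing new); in F→A C end int, C is followed by end int with FIRST {end}. Thus FOLLOW(C) = {$, end, id, true}.
FOLLOW(F): in S→C F S, F is followed by S with FIRST {ε, end, id, true}; in S→C F S, the suffix after F is nullable, so FOLLOW(F) ⊇ FOLLOW(S) = {$, end, id, true}; in A→true F, the suffix after F is empty, so FOLLOW(F) ⊇ FOLLOW(A) = {end, id, true}; in C→F C, F is followed by C with FIRST {ε, end, id, true}; in C→F C, the suffix after F is nullable, so FOLLOW(F) ⊇ FOLLOW(C) = {$, end, id, true}. Thus FOLLOW(F) = {$, end, id, true}.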